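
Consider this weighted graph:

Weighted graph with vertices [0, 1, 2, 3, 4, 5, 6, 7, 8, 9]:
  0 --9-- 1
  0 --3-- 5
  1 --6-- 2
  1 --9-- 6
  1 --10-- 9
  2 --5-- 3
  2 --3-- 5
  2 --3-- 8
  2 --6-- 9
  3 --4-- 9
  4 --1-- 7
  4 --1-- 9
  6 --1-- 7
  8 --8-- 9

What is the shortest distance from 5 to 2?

Using Dijkstra's algorithm from vertex 5:
Shortest path: 5 -> 2
Total weight: 3 = 3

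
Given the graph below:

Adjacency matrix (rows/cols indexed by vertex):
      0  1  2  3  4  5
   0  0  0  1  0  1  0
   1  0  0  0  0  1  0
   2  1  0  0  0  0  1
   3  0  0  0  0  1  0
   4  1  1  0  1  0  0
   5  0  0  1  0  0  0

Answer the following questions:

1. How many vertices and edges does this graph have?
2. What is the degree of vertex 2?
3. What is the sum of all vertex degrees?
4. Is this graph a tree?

Count: 6 vertices, 5 edges.
Vertex 2 has neighbors [0, 5], degree = 2.
Handshaking lemma: 2 * 5 = 10.
A graph is a tree iff it is connected and has exactly n-1 edges. This graph is connected (all 6 vertices in one component) and has 6-1 = 5 edges. It is a tree.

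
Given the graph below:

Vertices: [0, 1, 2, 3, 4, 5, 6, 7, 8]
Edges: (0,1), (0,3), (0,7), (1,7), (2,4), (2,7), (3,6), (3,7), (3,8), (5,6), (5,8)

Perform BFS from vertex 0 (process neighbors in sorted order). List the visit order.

BFS from vertex 0 (neighbors processed in ascending order):
Visit order: 0, 1, 3, 7, 6, 8, 2, 5, 4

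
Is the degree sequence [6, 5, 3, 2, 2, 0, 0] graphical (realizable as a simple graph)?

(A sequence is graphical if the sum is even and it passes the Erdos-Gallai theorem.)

Sum of degrees = 18. Sum is even but fails Erdos-Gallai. The sequence is NOT graphical.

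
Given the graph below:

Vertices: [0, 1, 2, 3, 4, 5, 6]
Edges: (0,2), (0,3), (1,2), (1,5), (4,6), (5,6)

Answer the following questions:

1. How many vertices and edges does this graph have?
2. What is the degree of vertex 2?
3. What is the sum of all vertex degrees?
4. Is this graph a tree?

Count: 7 vertices, 6 edges.
Vertex 2 has neighbors [0, 1], degree = 2.
Handshaking lemma: 2 * 6 = 12.
A graph is a tree iff it is connected and has exactly n-1 edges. This graph is connected (all 7 vertices in one component) and has 7-1 = 6 edges. It is a tree.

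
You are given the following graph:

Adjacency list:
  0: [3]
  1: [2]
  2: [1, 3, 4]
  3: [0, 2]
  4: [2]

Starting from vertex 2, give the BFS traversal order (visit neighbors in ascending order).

BFS from vertex 2 (neighbors processed in ascending order):
Visit order: 2, 1, 3, 4, 0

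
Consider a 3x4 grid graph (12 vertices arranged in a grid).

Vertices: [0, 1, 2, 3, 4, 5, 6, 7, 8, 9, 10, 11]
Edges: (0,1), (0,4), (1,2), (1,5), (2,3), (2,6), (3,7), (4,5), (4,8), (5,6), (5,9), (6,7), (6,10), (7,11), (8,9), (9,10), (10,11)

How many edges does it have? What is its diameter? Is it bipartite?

A 3x4 grid has 8 vertical edges and 9 horizontal edges.
Total edges = 8 + 9 = 17.
Diameter = (3-1) + (4-1) = 5 (corner to opposite corner).
Grid graphs are bipartite (checkerboard coloring).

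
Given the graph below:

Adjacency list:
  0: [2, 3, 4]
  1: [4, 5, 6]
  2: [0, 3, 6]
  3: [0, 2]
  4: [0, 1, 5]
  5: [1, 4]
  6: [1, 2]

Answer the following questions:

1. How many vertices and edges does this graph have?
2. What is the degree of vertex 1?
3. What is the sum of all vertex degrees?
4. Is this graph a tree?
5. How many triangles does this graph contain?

Count: 7 vertices, 9 edges.
Vertex 1 has neighbors [4, 5, 6], degree = 3.
Handshaking lemma: 2 * 9 = 18.
A tree on 7 vertices has 6 edges. This graph has 9 edges (3 extra). Not a tree.
Number of triangles = 2.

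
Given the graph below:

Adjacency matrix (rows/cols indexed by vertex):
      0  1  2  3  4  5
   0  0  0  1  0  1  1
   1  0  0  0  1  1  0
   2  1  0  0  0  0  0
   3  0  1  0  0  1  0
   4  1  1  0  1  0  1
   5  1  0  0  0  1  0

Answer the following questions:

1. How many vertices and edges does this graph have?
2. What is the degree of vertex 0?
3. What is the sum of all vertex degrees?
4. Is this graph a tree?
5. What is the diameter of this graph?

Count: 6 vertices, 7 edges.
Vertex 0 has neighbors [2, 4, 5], degree = 3.
Handshaking lemma: 2 * 7 = 14.
A tree on 6 vertices has 5 edges. This graph has 7 edges (2 extra). Not a tree.
Diameter (longest shortest path) = 3.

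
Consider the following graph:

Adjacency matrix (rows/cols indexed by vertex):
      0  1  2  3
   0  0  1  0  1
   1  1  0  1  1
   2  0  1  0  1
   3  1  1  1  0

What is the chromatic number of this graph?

The graph has a maximum clique of size 3 (lower bound on chromatic number).
A valid 3-coloring: {0: 2, 1: 0, 2: 2, 3: 1}.
Chromatic number = 3.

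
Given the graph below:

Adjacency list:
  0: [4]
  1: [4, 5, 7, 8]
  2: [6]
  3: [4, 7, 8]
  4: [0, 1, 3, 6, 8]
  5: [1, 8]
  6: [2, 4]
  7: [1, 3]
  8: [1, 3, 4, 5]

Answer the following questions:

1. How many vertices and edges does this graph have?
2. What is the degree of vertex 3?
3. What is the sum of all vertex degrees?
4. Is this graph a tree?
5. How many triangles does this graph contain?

Count: 9 vertices, 12 edges.
Vertex 3 has neighbors [4, 7, 8], degree = 3.
Handshaking lemma: 2 * 12 = 24.
A tree on 9 vertices has 8 edges. This graph has 12 edges (4 extra). Not a tree.
Number of triangles = 3.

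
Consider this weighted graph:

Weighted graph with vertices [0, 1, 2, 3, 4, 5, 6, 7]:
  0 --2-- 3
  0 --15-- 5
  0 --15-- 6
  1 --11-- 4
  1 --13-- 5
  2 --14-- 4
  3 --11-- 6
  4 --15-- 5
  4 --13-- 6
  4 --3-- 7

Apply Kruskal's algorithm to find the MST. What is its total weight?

Applying Kruskal's algorithm (sort edges by weight, add if no cycle):
  Add (0,3) w=2
  Add (4,7) w=3
  Add (1,4) w=11
  Add (3,6) w=11
  Add (1,5) w=13
  Add (4,6) w=13
  Add (2,4) w=14
  Skip (0,5) w=15 (creates cycle)
  Skip (0,6) w=15 (creates cycle)
  Skip (4,5) w=15 (creates cycle)
MST weight = 67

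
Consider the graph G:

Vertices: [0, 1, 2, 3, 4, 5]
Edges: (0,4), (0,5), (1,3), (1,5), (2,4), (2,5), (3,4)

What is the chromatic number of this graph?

The graph has a maximum clique of size 2 (lower bound on chromatic number).
A valid 3-coloring: {0: 1, 1: 1, 2: 1, 3: 2, 4: 0, 5: 0}.
No proper 2-coloring exists (verified by exhaustive search).
Chromatic number = 3.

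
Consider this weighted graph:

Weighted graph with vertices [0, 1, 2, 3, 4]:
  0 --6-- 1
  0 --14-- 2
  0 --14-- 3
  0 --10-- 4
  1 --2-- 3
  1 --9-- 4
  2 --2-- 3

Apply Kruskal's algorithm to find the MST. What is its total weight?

Applying Kruskal's algorithm (sort edges by weight, add if no cycle):
  Add (1,3) w=2
  Add (2,3) w=2
  Add (0,1) w=6
  Add (1,4) w=9
  Skip (0,4) w=10 (creates cycle)
  Skip (0,3) w=14 (creates cycle)
  Skip (0,2) w=14 (creates cycle)
MST weight = 19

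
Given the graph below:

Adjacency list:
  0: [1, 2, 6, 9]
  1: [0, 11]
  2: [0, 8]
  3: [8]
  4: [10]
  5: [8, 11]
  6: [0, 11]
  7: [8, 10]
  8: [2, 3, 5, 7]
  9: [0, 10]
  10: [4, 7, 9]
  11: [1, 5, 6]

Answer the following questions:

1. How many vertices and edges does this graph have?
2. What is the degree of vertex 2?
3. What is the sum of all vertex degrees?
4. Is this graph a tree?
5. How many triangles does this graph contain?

Count: 12 vertices, 14 edges.
Vertex 2 has neighbors [0, 8], degree = 2.
Handshaking lemma: 2 * 14 = 28.
A tree on 12 vertices has 11 edges. This graph has 14 edges (3 extra). Not a tree.
Number of triangles = 0.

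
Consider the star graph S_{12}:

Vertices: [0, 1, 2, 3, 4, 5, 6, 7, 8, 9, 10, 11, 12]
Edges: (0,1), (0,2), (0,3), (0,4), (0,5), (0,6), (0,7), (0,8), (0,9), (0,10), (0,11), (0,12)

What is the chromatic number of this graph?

S_{12} has one hub adjacent to 12 leaves; leaves are pairwise non-adjacent.
Color the hub 0 and every leaf 1.
Chromatic number = 2.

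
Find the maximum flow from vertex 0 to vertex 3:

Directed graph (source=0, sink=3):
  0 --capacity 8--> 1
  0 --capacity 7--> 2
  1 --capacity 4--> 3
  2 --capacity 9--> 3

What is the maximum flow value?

Computing max flow:
  Flow on (0->1): 4/8
  Flow on (0->2): 7/7
  Flow on (1->3): 4/4
  Flow on (2->3): 7/9
Maximum flow = 11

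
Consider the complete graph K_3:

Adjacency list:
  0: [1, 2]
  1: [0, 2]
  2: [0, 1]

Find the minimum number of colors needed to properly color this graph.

In K_3, every vertex is adjacent to every other vertex.
Each vertex needs a unique color.
Chromatic number = 3.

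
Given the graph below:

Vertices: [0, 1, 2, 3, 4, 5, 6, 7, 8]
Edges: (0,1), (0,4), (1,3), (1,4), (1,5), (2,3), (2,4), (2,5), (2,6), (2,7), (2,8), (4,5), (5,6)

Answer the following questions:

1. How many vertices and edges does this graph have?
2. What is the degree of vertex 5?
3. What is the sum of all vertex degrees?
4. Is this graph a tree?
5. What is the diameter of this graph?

Count: 9 vertices, 13 edges.
Vertex 5 has neighbors [1, 2, 4, 6], degree = 4.
Handshaking lemma: 2 * 13 = 26.
A tree on 9 vertices has 8 edges. This graph has 13 edges (5 extra). Not a tree.
Diameter (longest shortest path) = 3.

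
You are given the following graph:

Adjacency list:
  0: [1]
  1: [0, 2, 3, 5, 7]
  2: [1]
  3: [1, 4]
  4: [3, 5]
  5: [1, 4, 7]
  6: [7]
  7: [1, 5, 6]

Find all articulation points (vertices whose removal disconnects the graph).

An articulation point is a vertex whose removal disconnects the graph.
Articulation points: [1, 7]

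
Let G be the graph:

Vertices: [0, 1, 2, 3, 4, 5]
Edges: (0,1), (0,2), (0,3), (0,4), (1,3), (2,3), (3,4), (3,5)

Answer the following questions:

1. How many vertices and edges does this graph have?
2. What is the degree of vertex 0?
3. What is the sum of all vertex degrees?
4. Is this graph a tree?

Count: 6 vertices, 8 edges.
Vertex 0 has neighbors [1, 2, 3, 4], degree = 4.
Handshaking lemma: 2 * 8 = 16.
A tree on 6 vertices has 5 edges. This graph has 8 edges (3 extra). Not a tree.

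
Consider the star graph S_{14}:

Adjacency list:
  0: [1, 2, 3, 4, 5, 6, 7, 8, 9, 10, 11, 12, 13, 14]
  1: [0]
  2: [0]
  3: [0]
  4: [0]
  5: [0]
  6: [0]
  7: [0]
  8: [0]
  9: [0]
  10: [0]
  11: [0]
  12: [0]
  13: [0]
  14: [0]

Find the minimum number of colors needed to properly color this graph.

S_{14} has one hub adjacent to 14 leaves; leaves are pairwise non-adjacent.
Color the hub 0 and every leaf 1.
Chromatic number = 2.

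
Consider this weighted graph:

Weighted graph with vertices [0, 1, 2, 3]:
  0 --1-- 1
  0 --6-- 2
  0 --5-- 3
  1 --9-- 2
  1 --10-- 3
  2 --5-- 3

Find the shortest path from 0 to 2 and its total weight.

Using Dijkstra's algorithm from vertex 0:
Shortest path: 0 -> 2
Total weight: 6 = 6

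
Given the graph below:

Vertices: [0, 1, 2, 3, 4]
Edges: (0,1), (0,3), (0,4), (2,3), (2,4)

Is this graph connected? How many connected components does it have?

Checking connectivity: the graph has 1 connected component(s).
All vertices are reachable from each other. The graph IS connected.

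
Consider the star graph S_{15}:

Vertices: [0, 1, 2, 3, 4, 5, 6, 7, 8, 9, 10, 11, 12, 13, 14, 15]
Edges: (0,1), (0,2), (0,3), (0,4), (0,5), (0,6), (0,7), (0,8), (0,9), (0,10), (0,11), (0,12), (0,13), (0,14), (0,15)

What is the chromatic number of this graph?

S_{15} has one hub adjacent to 15 leaves; leaves are pairwise non-adjacent.
Color the hub 0 and every leaf 1.
Chromatic number = 2.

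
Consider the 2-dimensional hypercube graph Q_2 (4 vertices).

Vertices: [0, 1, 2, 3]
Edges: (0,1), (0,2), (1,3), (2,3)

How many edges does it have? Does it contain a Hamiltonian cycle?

Q_2 has 4 * 2 / 2 = 4 edges.
Q_2 (d >= 2) always has a Hamiltonian cycle: a 2-bit cyclic Gray code visits every vertex exactly once and returns to the start.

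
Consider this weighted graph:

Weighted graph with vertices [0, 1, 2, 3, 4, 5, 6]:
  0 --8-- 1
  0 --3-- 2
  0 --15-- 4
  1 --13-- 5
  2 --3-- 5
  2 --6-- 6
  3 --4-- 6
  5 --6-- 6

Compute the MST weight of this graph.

Applying Kruskal's algorithm (sort edges by weight, add if no cycle):
  Add (0,2) w=3
  Add (2,5) w=3
  Add (3,6) w=4
  Add (2,6) w=6
  Skip (5,6) w=6 (creates cycle)
  Add (0,1) w=8
  Skip (1,5) w=13 (creates cycle)
  Add (0,4) w=15
MST weight = 39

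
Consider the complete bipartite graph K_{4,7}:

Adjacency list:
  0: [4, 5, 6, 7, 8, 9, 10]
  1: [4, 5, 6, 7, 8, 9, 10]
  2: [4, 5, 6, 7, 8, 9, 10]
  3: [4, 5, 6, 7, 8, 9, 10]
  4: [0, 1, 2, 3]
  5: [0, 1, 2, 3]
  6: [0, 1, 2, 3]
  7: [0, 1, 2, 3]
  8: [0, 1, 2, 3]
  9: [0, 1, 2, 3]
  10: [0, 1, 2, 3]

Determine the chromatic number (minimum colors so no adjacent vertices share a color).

K_{4,7} is bipartite: vertices split into two independent sets of size 4 and 7.
Color one set 0, the other 1. No adjacent vertices share a color.
Chromatic number = 2.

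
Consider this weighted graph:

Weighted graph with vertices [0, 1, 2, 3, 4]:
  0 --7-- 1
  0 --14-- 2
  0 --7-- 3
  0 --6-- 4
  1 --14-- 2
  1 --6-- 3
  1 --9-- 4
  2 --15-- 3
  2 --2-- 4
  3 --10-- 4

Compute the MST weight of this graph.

Applying Kruskal's algorithm (sort edges by weight, add if no cycle):
  Add (2,4) w=2
  Add (0,4) w=6
  Add (1,3) w=6
  Add (0,1) w=7
  Skip (0,3) w=7 (creates cycle)
  Skip (1,4) w=9 (creates cycle)
  Skip (3,4) w=10 (creates cycle)
  Skip (0,2) w=14 (creates cycle)
  Skip (1,2) w=14 (creates cycle)
  Skip (2,3) w=15 (creates cycle)
MST weight = 21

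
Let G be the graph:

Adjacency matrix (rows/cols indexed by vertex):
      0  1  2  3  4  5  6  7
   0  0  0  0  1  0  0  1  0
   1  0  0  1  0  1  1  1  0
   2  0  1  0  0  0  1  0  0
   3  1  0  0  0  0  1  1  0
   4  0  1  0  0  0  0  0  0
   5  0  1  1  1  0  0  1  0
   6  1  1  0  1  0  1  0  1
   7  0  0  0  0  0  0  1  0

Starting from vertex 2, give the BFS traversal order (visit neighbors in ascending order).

BFS from vertex 2 (neighbors processed in ascending order):
Visit order: 2, 1, 5, 4, 6, 3, 0, 7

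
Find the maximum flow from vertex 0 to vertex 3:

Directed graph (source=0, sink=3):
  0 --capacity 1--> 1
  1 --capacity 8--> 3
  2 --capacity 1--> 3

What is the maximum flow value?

Computing max flow:
  Flow on (0->1): 1/1
  Flow on (1->3): 1/8
Maximum flow = 1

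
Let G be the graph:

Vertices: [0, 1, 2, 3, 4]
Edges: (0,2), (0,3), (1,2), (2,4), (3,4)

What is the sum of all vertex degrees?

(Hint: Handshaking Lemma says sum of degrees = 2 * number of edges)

Count edges: 5 edges.
By Handshaking Lemma: sum of degrees = 2 * 5 = 10.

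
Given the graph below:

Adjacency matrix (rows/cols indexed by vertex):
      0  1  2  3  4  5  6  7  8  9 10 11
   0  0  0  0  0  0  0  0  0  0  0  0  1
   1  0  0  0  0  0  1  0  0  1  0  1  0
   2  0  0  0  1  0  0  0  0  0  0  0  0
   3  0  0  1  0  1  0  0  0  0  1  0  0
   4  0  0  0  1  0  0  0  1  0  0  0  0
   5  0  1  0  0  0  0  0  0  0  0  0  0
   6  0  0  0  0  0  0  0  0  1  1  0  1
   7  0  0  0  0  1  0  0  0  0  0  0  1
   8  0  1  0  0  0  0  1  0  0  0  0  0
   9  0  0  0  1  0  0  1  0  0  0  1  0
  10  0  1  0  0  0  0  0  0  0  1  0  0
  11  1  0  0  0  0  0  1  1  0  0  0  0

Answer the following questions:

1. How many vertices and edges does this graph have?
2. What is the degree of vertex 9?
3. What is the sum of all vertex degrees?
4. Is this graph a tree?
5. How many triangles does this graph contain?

Count: 12 vertices, 13 edges.
Vertex 9 has neighbors [3, 6, 10], degree = 3.
Handshaking lemma: 2 * 13 = 26.
A tree on 12 vertices has 11 edges. This graph has 13 edges (2 extra). Not a tree.
Number of triangles = 0.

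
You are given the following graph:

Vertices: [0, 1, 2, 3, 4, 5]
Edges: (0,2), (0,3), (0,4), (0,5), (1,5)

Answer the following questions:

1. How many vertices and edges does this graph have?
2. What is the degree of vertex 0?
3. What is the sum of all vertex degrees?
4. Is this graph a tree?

Count: 6 vertices, 5 edges.
Vertex 0 has neighbors [2, 3, 4, 5], degree = 4.
Handshaking lemma: 2 * 5 = 10.
A graph is a tree iff it is connected and has exactly n-1 edges. This graph is connected (all 6 vertices in one component) and has 6-1 = 5 edges. It is a tree.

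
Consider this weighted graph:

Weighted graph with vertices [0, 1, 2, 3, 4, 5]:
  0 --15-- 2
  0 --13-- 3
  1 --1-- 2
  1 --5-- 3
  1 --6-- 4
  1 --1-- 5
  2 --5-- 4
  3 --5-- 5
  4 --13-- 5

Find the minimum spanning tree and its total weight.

Applying Kruskal's algorithm (sort edges by weight, add if no cycle):
  Add (1,2) w=1
  Add (1,5) w=1
  Add (1,3) w=5
  Add (2,4) w=5
  Skip (3,5) w=5 (creates cycle)
  Skip (1,4) w=6 (creates cycle)
  Add (0,3) w=13
  Skip (4,5) w=13 (creates cycle)
  Skip (0,2) w=15 (creates cycle)
MST weight = 25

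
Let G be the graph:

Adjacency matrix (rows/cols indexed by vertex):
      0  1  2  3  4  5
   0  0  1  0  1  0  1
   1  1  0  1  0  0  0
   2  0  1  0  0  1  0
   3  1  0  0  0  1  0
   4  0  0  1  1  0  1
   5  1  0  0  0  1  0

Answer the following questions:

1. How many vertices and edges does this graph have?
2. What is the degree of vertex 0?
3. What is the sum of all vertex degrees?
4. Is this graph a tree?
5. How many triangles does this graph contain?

Count: 6 vertices, 7 edges.
Vertex 0 has neighbors [1, 3, 5], degree = 3.
Handshaking lemma: 2 * 7 = 14.
A tree on 6 vertices has 5 edges. This graph has 7 edges (2 extra). Not a tree.
Number of triangles = 0.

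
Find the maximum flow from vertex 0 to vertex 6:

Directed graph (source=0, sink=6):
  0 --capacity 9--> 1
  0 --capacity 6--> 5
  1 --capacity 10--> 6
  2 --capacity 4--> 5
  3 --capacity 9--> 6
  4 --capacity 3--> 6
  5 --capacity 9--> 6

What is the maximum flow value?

Computing max flow:
  Flow on (0->1): 9/9
  Flow on (0->5): 6/6
  Flow on (1->6): 9/10
  Flow on (5->6): 6/9
Maximum flow = 15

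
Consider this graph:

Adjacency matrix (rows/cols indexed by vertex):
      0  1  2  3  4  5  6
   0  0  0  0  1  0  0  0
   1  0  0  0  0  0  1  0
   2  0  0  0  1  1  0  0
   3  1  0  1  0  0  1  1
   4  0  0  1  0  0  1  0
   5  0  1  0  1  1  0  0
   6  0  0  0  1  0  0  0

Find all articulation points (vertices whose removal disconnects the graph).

An articulation point is a vertex whose removal disconnects the graph.
Articulation points: [3, 5]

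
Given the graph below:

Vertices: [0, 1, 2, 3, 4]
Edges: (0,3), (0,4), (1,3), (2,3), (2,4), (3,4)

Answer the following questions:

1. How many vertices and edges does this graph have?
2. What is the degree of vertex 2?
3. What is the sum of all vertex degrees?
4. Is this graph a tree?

Count: 5 vertices, 6 edges.
Vertex 2 has neighbors [3, 4], degree = 2.
Handshaking lemma: 2 * 6 = 12.
A tree on 5 vertices has 4 edges. This graph has 6 edges (2 extra). Not a tree.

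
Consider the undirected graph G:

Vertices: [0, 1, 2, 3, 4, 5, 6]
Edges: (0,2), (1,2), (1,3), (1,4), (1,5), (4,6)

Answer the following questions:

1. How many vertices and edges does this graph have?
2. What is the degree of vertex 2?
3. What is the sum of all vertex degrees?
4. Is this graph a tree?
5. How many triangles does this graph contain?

Count: 7 vertices, 6 edges.
Vertex 2 has neighbors [0, 1], degree = 2.
Handshaking lemma: 2 * 6 = 12.
A graph is a tree iff it is connected and has exactly n-1 edges. This graph is connected (all 7 vertices in one component) and has 7-1 = 6 edges. It is a tree.
Number of triangles = 0.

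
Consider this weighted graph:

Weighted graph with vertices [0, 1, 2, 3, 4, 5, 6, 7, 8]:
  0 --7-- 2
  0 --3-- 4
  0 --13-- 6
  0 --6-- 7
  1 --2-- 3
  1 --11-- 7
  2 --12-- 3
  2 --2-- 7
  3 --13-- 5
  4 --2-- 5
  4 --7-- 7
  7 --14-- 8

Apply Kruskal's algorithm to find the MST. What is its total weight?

Applying Kruskal's algorithm (sort edges by weight, add if no cycle):
  Add (1,3) w=2
  Add (2,7) w=2
  Add (4,5) w=2
  Add (0,4) w=3
  Add (0,7) w=6
  Skip (0,2) w=7 (creates cycle)
  Skip (4,7) w=7 (creates cycle)
  Add (1,7) w=11
  Skip (2,3) w=12 (creates cycle)
  Add (0,6) w=13
  Skip (3,5) w=13 (creates cycle)
  Add (7,8) w=14
MST weight = 53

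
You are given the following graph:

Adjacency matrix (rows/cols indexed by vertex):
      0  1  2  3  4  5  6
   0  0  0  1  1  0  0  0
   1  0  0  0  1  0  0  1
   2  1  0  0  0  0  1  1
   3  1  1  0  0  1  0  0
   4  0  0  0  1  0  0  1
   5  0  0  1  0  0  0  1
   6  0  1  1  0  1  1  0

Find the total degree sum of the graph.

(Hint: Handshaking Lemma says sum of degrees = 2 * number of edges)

Count edges: 9 edges.
By Handshaking Lemma: sum of degrees = 2 * 9 = 18.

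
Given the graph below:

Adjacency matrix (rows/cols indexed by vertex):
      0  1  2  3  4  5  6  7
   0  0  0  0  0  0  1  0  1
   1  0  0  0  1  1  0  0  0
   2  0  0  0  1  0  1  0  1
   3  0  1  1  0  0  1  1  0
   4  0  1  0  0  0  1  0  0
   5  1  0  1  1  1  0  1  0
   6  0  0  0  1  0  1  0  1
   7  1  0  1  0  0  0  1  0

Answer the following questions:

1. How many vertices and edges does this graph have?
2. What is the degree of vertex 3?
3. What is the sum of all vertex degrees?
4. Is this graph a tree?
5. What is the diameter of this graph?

Count: 8 vertices, 12 edges.
Vertex 3 has neighbors [1, 2, 5, 6], degree = 4.
Handshaking lemma: 2 * 12 = 24.
A tree on 8 vertices has 7 edges. This graph has 12 edges (5 extra). Not a tree.
Diameter (longest shortest path) = 3.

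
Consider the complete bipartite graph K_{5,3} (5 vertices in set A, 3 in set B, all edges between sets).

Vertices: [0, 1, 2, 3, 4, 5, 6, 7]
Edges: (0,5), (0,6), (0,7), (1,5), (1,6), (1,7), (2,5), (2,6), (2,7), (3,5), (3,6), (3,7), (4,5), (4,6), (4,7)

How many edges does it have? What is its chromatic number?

K_{5,3} has 5 * 3 = 15 edges.
Bipartite graphs have chromatic number 2 (color each partition differently).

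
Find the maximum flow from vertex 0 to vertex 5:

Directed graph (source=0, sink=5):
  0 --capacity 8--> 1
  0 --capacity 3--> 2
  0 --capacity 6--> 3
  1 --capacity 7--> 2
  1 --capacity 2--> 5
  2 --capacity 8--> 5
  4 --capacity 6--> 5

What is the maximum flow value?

Computing max flow:
  Flow on (0->1): 8/8
  Flow on (0->2): 2/3
  Flow on (1->2): 6/7
  Flow on (1->5): 2/2
  Flow on (2->5): 8/8
Maximum flow = 10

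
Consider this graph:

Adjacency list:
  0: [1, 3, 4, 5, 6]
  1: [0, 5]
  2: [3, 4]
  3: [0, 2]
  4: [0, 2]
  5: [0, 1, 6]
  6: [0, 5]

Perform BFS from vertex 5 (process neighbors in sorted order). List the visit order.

BFS from vertex 5 (neighbors processed in ascending order):
Visit order: 5, 0, 1, 6, 3, 4, 2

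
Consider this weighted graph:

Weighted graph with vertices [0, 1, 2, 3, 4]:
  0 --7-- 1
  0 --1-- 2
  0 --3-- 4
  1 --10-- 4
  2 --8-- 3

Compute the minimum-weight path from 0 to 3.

Using Dijkstra's algorithm from vertex 0:
Shortest path: 0 -> 2 -> 3
Total weight: 1 + 8 = 9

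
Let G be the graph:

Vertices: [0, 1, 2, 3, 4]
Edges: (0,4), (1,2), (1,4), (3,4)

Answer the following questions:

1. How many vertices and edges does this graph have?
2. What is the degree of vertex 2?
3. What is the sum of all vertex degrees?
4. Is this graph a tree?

Count: 5 vertices, 4 edges.
Vertex 2 has neighbors [1], degree = 1.
Handshaking lemma: 2 * 4 = 8.
A graph is a tree iff it is connected and has exactly n-1 edges. This graph is connected (all 5 vertices in one component) and has 5-1 = 4 edges. It is a tree.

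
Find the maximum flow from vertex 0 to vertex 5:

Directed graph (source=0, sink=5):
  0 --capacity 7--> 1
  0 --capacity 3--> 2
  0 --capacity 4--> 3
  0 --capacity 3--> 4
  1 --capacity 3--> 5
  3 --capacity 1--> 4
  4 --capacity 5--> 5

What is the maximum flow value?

Computing max flow:
  Flow on (0->1): 3/7
  Flow on (0->3): 1/4
  Flow on (0->4): 3/3
  Flow on (1->5): 3/3
  Flow on (3->4): 1/1
  Flow on (4->5): 4/5
Maximum flow = 7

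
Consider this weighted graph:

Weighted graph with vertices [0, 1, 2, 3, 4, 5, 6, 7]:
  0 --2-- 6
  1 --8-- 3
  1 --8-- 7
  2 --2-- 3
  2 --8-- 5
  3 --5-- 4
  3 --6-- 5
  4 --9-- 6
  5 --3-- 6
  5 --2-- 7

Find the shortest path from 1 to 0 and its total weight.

Using Dijkstra's algorithm from vertex 1:
Shortest path: 1 -> 7 -> 5 -> 6 -> 0
Total weight: 8 + 2 + 3 + 2 = 15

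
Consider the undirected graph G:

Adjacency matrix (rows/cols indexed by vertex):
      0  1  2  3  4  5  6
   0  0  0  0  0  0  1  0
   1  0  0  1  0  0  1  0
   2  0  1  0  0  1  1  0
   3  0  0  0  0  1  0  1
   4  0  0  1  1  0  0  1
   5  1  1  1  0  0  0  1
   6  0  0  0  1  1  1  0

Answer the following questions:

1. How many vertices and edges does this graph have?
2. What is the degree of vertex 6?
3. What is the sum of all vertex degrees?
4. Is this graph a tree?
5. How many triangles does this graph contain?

Count: 7 vertices, 9 edges.
Vertex 6 has neighbors [3, 4, 5], degree = 3.
Handshaking lemma: 2 * 9 = 18.
A tree on 7 vertices has 6 edges. This graph has 9 edges (3 extra). Not a tree.
Number of triangles = 2.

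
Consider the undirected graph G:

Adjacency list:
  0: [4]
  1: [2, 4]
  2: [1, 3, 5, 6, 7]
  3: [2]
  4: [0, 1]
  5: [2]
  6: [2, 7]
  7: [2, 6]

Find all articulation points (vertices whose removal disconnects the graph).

An articulation point is a vertex whose removal disconnects the graph.
Articulation points: [1, 2, 4]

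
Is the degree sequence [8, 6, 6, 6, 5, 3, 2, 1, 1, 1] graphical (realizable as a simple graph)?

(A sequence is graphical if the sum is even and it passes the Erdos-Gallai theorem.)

Sum of degrees = 39. Sum is odd, so the sequence is NOT graphical.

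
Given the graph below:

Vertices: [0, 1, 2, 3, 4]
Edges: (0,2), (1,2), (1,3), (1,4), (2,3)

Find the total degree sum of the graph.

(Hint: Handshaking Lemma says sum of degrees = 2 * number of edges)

Count edges: 5 edges.
By Handshaking Lemma: sum of degrees = 2 * 5 = 10.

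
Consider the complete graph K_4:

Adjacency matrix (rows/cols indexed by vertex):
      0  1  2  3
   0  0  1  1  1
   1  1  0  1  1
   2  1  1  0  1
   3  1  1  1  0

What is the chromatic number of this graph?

In K_4, every vertex is adjacent to every other vertex.
Each vertex needs a unique color.
Chromatic number = 4.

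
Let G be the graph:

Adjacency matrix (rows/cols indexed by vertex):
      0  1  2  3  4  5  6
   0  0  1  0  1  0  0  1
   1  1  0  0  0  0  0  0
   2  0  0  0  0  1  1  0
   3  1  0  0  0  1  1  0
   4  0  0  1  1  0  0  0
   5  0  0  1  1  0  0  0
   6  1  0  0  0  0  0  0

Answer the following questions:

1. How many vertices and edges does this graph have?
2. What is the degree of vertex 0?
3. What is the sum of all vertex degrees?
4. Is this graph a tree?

Count: 7 vertices, 7 edges.
Vertex 0 has neighbors [1, 3, 6], degree = 3.
Handshaking lemma: 2 * 7 = 14.
A tree on 7 vertices has 6 edges. This graph has 7 edges (1 extra). Not a tree.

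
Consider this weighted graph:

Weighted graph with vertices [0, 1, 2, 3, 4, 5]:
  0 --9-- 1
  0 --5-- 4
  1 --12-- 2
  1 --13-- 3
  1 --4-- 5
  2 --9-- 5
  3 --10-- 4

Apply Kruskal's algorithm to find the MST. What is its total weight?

Applying Kruskal's algorithm (sort edges by weight, add if no cycle):
  Add (1,5) w=4
  Add (0,4) w=5
  Add (0,1) w=9
  Add (2,5) w=9
  Add (3,4) w=10
  Skip (1,2) w=12 (creates cycle)
  Skip (1,3) w=13 (creates cycle)
MST weight = 37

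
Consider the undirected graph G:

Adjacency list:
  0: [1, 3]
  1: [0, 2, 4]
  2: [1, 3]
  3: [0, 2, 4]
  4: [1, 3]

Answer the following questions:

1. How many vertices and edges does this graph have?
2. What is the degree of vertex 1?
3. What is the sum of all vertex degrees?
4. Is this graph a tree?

Count: 5 vertices, 6 edges.
Vertex 1 has neighbors [0, 2, 4], degree = 3.
Handshaking lemma: 2 * 6 = 12.
A tree on 5 vertices has 4 edges. This graph has 6 edges (2 extra). Not a tree.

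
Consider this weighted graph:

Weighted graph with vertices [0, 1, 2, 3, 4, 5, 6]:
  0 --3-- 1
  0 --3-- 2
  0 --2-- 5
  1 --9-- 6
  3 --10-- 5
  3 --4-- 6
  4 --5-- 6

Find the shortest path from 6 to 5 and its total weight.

Using Dijkstra's algorithm from vertex 6:
Shortest path: 6 -> 3 -> 5
Total weight: 4 + 10 = 14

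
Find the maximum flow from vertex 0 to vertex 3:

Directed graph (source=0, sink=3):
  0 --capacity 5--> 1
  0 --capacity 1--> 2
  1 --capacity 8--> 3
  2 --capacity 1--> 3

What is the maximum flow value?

Computing max flow:
  Flow on (0->1): 5/5
  Flow on (0->2): 1/1
  Flow on (1->3): 5/8
  Flow on (2->3): 1/1
Maximum flow = 6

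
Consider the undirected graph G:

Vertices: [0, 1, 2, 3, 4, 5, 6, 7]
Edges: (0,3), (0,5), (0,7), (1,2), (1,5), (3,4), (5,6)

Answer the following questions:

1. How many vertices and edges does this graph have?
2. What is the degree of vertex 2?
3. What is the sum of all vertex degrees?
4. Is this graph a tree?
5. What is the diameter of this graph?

Count: 8 vertices, 7 edges.
Vertex 2 has neighbors [1], degree = 1.
Handshaking lemma: 2 * 7 = 14.
A graph is a tree iff it is connected and has exactly n-1 edges. This graph is connected (all 8 vertices in one component) and has 8-1 = 7 edges. It is a tree.
Diameter (longest shortest path) = 5.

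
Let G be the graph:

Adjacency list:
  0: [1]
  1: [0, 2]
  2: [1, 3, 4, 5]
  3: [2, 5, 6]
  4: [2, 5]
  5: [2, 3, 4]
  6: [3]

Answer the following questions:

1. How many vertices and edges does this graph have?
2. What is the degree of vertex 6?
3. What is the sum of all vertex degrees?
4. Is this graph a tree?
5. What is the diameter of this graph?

Count: 7 vertices, 8 edges.
Vertex 6 has neighbors [3], degree = 1.
Handshaking lemma: 2 * 8 = 16.
A tree on 7 vertices has 6 edges. This graph has 8 edges (2 extra). Not a tree.
Diameter (longest shortest path) = 4.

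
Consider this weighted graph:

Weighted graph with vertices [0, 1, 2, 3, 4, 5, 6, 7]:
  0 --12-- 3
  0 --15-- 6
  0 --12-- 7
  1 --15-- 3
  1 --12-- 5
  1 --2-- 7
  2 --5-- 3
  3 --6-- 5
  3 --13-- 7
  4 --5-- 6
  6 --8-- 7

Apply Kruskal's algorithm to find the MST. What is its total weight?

Applying Kruskal's algorithm (sort edges by weight, add if no cycle):
  Add (1,7) w=2
  Add (2,3) w=5
  Add (4,6) w=5
  Add (3,5) w=6
  Add (6,7) w=8
  Add (0,7) w=12
  Add (0,3) w=12
  Skip (1,5) w=12 (creates cycle)
  Skip (3,7) w=13 (creates cycle)
  Skip (0,6) w=15 (creates cycle)
  Skip (1,3) w=15 (creates cycle)
MST weight = 50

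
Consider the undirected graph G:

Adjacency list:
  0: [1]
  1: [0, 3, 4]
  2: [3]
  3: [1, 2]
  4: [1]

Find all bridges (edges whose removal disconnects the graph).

A bridge is an edge whose removal increases the number of connected components.
Bridges found: (0,1), (1,3), (1,4), (2,3)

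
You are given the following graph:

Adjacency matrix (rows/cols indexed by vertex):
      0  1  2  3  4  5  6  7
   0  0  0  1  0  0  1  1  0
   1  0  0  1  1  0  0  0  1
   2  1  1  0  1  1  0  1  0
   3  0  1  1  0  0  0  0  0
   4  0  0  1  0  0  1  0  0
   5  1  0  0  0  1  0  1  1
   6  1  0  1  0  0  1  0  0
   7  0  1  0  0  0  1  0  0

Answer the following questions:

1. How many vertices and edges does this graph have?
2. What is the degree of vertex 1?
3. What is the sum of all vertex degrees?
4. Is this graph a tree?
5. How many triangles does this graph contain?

Count: 8 vertices, 12 edges.
Vertex 1 has neighbors [2, 3, 7], degree = 3.
Handshaking lemma: 2 * 12 = 24.
A tree on 8 vertices has 7 edges. This graph has 12 edges (5 extra). Not a tree.
Number of triangles = 3.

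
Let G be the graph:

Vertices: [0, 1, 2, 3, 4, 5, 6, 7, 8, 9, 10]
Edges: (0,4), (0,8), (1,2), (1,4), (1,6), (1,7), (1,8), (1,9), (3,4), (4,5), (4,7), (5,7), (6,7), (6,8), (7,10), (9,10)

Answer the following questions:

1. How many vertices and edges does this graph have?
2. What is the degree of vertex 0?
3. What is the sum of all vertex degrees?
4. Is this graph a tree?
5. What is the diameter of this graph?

Count: 11 vertices, 16 edges.
Vertex 0 has neighbors [4, 8], degree = 2.
Handshaking lemma: 2 * 16 = 32.
A tree on 11 vertices has 10 edges. This graph has 16 edges (6 extra). Not a tree.
Diameter (longest shortest path) = 3.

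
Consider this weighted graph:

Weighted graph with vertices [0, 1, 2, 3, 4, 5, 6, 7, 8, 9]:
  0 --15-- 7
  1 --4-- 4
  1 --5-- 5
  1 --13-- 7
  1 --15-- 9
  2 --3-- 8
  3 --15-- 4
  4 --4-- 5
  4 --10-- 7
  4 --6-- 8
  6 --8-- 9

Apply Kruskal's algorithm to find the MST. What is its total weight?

Applying Kruskal's algorithm (sort edges by weight, add if no cycle):
  Add (2,8) w=3
  Add (1,4) w=4
  Add (4,5) w=4
  Skip (1,5) w=5 (creates cycle)
  Add (4,8) w=6
  Add (6,9) w=8
  Add (4,7) w=10
  Skip (1,7) w=13 (creates cycle)
  Add (0,7) w=15
  Add (1,9) w=15
  Add (3,4) w=15
MST weight = 80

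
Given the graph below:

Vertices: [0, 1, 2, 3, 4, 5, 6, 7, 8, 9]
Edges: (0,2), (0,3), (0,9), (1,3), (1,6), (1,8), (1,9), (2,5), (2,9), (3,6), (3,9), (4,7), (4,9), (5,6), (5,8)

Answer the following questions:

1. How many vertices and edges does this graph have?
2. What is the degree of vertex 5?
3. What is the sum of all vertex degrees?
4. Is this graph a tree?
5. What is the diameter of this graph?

Count: 10 vertices, 15 edges.
Vertex 5 has neighbors [2, 6, 8], degree = 3.
Handshaking lemma: 2 * 15 = 30.
A tree on 10 vertices has 9 edges. This graph has 15 edges (6 extra). Not a tree.
Diameter (longest shortest path) = 4.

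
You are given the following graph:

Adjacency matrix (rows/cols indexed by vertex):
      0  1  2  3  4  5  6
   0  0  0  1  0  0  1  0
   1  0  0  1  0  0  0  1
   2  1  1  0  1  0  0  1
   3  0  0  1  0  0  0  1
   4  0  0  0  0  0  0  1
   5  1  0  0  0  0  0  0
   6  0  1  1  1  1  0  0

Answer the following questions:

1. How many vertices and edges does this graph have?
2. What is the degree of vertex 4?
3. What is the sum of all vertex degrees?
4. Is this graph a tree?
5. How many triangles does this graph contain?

Count: 7 vertices, 8 edges.
Vertex 4 has neighbors [6], degree = 1.
Handshaking lemma: 2 * 8 = 16.
A tree on 7 vertices has 6 edges. This graph has 8 edges (2 extra). Not a tree.
Number of triangles = 2.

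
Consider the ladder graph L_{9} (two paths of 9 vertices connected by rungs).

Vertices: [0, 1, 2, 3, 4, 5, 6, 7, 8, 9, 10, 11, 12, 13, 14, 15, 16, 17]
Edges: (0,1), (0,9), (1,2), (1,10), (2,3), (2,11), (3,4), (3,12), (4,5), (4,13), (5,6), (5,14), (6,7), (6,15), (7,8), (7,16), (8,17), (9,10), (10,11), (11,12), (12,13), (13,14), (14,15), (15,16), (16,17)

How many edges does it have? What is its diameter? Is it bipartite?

Ladder graph L_{9}: 9 rungs + 2 * (9-1) path edges = 9 + 16 = 25 edges.
Diameter = 9.
Ladder graphs are bipartite (alternating coloring along each path).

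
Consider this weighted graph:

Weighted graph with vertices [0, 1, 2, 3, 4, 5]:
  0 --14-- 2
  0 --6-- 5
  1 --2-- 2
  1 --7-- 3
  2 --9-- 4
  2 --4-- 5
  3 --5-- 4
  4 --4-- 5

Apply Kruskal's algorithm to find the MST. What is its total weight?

Applying Kruskal's algorithm (sort edges by weight, add if no cycle):
  Add (1,2) w=2
  Add (2,5) w=4
  Add (4,5) w=4
  Add (3,4) w=5
  Add (0,5) w=6
  Skip (1,3) w=7 (creates cycle)
  Skip (2,4) w=9 (creates cycle)
  Skip (0,2) w=14 (creates cycle)
MST weight = 21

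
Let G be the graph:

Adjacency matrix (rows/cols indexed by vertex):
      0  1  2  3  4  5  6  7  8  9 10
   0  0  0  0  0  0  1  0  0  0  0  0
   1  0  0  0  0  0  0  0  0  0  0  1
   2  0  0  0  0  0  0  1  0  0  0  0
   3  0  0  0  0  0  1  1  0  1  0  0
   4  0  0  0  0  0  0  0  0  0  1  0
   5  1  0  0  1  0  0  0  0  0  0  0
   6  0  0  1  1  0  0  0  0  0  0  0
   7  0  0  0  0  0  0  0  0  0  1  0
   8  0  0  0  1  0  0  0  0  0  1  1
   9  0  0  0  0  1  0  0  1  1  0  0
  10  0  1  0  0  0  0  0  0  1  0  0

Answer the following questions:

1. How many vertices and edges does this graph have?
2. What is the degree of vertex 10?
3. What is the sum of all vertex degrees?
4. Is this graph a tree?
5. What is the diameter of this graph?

Count: 11 vertices, 10 edges.
Vertex 10 has neighbors [1, 8], degree = 2.
Handshaking lemma: 2 * 10 = 20.
A graph is a tree iff it is connected and has exactly n-1 edges. This graph is connected (all 11 vertices in one component) and has 11-1 = 10 edges. It is a tree.
Diameter (longest shortest path) = 5.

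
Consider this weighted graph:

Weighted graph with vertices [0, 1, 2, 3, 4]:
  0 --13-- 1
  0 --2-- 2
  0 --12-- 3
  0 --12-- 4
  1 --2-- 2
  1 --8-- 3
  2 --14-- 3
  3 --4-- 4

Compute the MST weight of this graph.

Applying Kruskal's algorithm (sort edges by weight, add if no cycle):
  Add (0,2) w=2
  Add (1,2) w=2
  Add (3,4) w=4
  Add (1,3) w=8
  Skip (0,4) w=12 (creates cycle)
  Skip (0,3) w=12 (creates cycle)
  Skip (0,1) w=13 (creates cycle)
  Skip (2,3) w=14 (creates cycle)
MST weight = 16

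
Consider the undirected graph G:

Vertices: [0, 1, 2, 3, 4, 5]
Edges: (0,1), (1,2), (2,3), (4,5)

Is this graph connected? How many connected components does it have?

Checking connectivity: the graph has 2 connected component(s).
Components: [[0, 1, 2, 3], [4, 5]]. The graph is NOT connected.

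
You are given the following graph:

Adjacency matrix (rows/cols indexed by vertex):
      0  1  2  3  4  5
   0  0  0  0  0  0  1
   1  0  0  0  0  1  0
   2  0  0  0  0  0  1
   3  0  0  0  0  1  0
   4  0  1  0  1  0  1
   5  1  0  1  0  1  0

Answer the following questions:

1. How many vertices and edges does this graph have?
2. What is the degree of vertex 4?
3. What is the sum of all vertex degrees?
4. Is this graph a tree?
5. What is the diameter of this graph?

Count: 6 vertices, 5 edges.
Vertex 4 has neighbors [1, 3, 5], degree = 3.
Handshaking lemma: 2 * 5 = 10.
A graph is a tree iff it is connected and has exactly n-1 edges. This graph is connected (all 6 vertices in one component) and has 6-1 = 5 edges. It is a tree.
Diameter (longest shortest path) = 3.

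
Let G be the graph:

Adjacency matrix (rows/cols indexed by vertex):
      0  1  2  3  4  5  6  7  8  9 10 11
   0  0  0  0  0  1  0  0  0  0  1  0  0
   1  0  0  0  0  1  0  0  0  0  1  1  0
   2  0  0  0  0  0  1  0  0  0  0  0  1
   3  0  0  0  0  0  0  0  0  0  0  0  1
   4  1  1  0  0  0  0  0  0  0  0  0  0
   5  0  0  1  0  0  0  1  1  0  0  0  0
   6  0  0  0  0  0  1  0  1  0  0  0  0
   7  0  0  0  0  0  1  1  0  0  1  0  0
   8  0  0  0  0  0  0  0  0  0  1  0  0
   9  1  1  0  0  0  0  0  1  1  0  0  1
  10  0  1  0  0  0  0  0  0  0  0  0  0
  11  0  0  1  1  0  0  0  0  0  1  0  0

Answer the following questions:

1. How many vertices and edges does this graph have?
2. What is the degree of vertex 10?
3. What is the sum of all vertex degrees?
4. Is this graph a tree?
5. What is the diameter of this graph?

Count: 12 vertices, 14 edges.
Vertex 10 has neighbors [1], degree = 1.
Handshaking lemma: 2 * 14 = 28.
A tree on 12 vertices has 11 edges. This graph has 14 edges (3 extra). Not a tree.
Diameter (longest shortest path) = 4.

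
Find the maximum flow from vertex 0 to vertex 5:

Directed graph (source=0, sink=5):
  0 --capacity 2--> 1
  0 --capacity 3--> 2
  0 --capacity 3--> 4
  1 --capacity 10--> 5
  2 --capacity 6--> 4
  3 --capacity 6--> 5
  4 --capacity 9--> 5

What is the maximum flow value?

Computing max flow:
  Flow on (0->1): 2/2
  Flow on (0->2): 3/3
  Flow on (0->4): 3/3
  Flow on (1->5): 2/10
  Flow on (2->4): 3/6
  Flow on (4->5): 6/9
Maximum flow = 8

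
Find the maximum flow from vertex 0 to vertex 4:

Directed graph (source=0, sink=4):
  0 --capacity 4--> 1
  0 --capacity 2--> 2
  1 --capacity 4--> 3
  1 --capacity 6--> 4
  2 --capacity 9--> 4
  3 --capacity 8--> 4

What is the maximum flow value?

Computing max flow:
  Flow on (0->1): 4/4
  Flow on (0->2): 2/2
  Flow on (1->4): 4/6
  Flow on (2->4): 2/9
Maximum flow = 6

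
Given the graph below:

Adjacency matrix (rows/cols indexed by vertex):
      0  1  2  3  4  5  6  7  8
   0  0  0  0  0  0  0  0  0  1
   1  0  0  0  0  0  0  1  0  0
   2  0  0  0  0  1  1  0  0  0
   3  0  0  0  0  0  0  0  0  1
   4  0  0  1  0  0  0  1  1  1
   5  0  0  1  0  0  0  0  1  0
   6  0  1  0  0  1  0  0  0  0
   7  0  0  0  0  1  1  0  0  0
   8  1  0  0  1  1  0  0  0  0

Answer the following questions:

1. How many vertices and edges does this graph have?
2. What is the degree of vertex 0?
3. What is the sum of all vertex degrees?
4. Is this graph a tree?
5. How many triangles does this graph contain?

Count: 9 vertices, 9 edges.
Vertex 0 has neighbors [8], degree = 1.
Handshaking lemma: 2 * 9 = 18.
A tree on 9 vertices has 8 edges. This graph has 9 edges (1 extra). Not a tree.
Number of triangles = 0.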